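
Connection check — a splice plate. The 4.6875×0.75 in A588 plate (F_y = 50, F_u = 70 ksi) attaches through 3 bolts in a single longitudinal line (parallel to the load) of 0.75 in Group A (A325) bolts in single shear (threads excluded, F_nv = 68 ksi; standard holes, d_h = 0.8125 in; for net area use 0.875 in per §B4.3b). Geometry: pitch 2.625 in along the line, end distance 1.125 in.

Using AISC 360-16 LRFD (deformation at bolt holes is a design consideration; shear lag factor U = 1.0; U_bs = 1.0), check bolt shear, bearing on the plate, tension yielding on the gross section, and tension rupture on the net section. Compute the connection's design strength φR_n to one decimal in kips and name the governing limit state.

Bolt shear: A_b = π(0.75)²/4 = 0.44179 in². φR_n = 0.75 × 68 × 0.44179 × 3 × 1 = 67.6 kips.
Bearing (0.75 in plate, F_u = 70 ksi): end bolts L_c = 1.125 − 0.8125/2 = 0.71875, R_n = min(1.2×0.71875×0.75×70, 2.4×0.75×0.75×70) = 45.281 kips/bolt; interior L_c = 2.625 − 0.8125 = 1.8125, R_n = 94.5 kips/bolt. φR_n = 0.75 × (1×45.281 + 2×94.5) = 175.7 kips.
Tension yield (gross): A_g = 4.6875×0.75 = 3.5156 in². φR_n = 0.90 × 50 × 3.5156 = 158.2 kips.
Tension rupture (net): A_n = (4.6875 − 1×0.875)×0.75 = 2.8594 in² (U = 1.0, A_e = A_n). φR_n = 0.75 × 70 × 2.8594 = 150.1 kips.
Governing: min(67.6, 175.7, 158.2, 150.1) = 67.6 kips → bolt shear.

67.6 kips (bolt shear governs)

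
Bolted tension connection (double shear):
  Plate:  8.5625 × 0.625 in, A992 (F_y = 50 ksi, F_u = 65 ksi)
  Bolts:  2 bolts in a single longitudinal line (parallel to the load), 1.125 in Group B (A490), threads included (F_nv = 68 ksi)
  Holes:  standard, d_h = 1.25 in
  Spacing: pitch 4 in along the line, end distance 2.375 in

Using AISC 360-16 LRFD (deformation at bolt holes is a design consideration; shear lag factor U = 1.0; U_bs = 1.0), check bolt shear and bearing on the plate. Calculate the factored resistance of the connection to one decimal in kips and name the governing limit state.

Bolt shear: A_b = π(1.125)²/4 = 0.99402 in². φR_n = 0.75 × 68 × 0.99402 × 2 × 2 = 202.8 kips.
Bearing (0.625 in plate, F_u = 65 ksi): end bolts L_c = 2.375 − 1.25/2 = 1.75, R_n = min(1.2×1.75×0.625×65, 2.4×1.125×0.625×65) = 85.313 kips/bolt; interior L_c = 4 − 1.25 = 2.75, R_n = 109.69 kips/bolt. φR_n = 0.75 × (1×85.313 + 1×109.69) = 146.3 kips.
Governing: min(202.8, 146.3) = 146.3 kips → bearing.

146.3 kips (bearing governs)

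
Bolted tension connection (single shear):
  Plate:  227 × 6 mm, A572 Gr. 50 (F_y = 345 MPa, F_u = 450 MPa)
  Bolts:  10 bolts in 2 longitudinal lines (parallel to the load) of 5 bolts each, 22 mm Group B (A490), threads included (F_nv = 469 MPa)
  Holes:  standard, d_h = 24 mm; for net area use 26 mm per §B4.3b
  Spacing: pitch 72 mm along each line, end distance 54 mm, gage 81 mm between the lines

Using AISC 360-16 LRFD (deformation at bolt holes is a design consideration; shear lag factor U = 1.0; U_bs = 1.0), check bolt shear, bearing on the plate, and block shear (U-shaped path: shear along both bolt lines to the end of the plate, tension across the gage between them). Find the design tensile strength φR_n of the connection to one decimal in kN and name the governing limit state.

658.1 kN (block shear governs)

Bolt shear: A_b = π(22)²/4 = 380.13 mm². φR_n = 0.75 × 469 × 380.13 × 10 × 1 = 1337.1 kN.
Bearing (6 mm plate, F_u = 450 MPa): end bolts L_c = 54 − 24/2 = 42, R_n = min(1.2×42×6×450, 2.4×22×6×450) = 136.08 kN/bolt; interior L_c = 72 − 24 = 48, R_n = 142.56 kN/bolt. φR_n = 0.75 × (2×136.08 + 8×142.56) = 1059.5 kN.
Block shear: shear path 2×[54+4×72] = 2×342 mm, A_gv = 4104, A_nv = 2×(342 − 4.5×26)×6 = 2700 mm²; tension across gage: (81 − 1×26)×6 = 330 mm². R_n = min(0.6×450×2700, 0.6×345×4104) + 1.0×450×330 = min(729, 849.53) + 148.5 = 877.5 kN. φR_n = 0.75 × 877.5 = 658.1 kN.
Governing: min(1337.1, 1059.5, 658.1) = 658.1 kN → block shear.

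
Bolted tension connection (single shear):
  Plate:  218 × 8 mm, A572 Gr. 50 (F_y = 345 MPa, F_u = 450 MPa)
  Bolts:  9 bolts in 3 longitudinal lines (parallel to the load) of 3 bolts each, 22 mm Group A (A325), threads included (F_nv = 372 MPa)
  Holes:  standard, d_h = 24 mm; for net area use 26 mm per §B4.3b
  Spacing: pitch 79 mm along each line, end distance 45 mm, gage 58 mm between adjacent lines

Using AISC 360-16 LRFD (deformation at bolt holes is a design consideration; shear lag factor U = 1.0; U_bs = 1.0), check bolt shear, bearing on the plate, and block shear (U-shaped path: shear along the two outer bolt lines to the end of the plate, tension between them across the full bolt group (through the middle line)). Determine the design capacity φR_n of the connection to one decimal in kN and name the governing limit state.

Bolt shear: A_b = π(22)²/4 = 380.13 mm². φR_n = 0.75 × 372 × 380.13 × 9 × 1 = 954.5 kN.
Bearing (8 mm plate, F_u = 450 MPa): end bolts L_c = 45 − 24/2 = 33, R_n = min(1.2×33×8×450, 2.4×22×8×450) = 142.56 kN/bolt; interior L_c = 79 − 24 = 55, R_n = 190.08 kN/bolt. φR_n = 0.75 × (3×142.56 + 6×190.08) = 1176.1 kN.
Block shear: shear path 2×[45+2×79] = 2×203 mm, A_gv = 3248, A_nv = 2×(203 − 2.5×26)×8 = 2208 mm²; tension across gage: (116 − 2×26)×8 = 512 mm². R_n = min(0.6×450×2208, 0.6×345×3248) + 1.0×450×512 = min(596.16, 672.34) + 230.4 = 826.56 kN. φR_n = 0.75 × 826.56 = 619.9 kN.
Governing: min(954.5, 1176.1, 619.9) = 619.9 kN → block shear.

619.9 kN (block shear governs)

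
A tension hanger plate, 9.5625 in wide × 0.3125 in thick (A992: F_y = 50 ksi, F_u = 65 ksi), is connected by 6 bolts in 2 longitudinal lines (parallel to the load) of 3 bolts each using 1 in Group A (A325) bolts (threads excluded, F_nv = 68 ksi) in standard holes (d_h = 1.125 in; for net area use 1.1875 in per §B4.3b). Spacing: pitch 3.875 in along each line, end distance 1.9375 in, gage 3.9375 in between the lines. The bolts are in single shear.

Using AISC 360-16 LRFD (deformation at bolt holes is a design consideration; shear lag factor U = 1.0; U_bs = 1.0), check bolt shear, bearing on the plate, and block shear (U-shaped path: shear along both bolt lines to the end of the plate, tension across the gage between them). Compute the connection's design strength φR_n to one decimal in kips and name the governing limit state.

164.7 kips (block shear governs)

Bolt shear: A_b = π(1)²/4 = 0.7854 in². φR_n = 0.75 × 68 × 0.7854 × 6 × 1 = 240.3 kips.
Bearing (0.3125 in plate, F_u = 65 ksi): end bolts L_c = 1.9375 − 1.125/2 = 1.375, R_n = min(1.2×1.375×0.3125×65, 2.4×1×0.3125×65) = 33.516 kips/bolt; interior L_c = 3.875 − 1.125 = 2.75, R_n = 48.75 kips/bolt. φR_n = 0.75 × (2×33.516 + 4×48.75) = 196.5 kips.
Block shear: shear path 2×[1.9375+2×3.875] = 2×9.6875 in, A_gv = 6.0547, A_nv = 2×(9.6875 − 2.5×1.1875)×0.3125 = 4.1992 in²; tension across gage: (3.9375 − 1×1.1875)×0.3125 = 0.85938 in². R_n = min(0.6×65×4.1992, 0.6×50×6.0547) + 1.0×65×0.85938 = min(163.77, 181.64) + 55.86 = 219.63 kips. φR_n = 0.75 × 219.63 = 164.7 kips.
Governing: min(240.3, 196.5, 164.7) = 164.7 kips → block shear.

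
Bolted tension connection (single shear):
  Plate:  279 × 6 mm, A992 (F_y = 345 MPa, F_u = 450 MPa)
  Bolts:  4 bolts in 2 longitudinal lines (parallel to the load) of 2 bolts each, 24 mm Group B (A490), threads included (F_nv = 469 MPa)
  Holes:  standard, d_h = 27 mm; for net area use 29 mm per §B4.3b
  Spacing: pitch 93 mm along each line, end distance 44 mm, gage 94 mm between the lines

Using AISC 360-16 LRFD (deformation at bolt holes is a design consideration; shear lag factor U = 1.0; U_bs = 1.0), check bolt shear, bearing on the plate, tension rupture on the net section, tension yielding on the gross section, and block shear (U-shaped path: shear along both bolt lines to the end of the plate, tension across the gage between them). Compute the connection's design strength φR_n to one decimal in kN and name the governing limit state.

358.8 kN (block shear governs)

Bolt shear: A_b = π(24)²/4 = 452.39 mm². φR_n = 0.75 × 469 × 452.39 × 4 × 1 = 636.5 kN.
Bearing (6 mm plate, F_u = 450 MPa): end bolts L_c = 44 − 27/2 = 30.5, R_n = min(1.2×30.5×6×450, 2.4×24×6×450) = 98.82 kN/bolt; interior L_c = 93 − 27 = 66, R_n = 155.52 kN/bolt. φR_n = 0.75 × (2×98.82 + 2×155.52) = 381.5 kN.
Tension rupture (net): A_n = (279 − 2×29)×6 = 1326 mm² (U = 1.0, A_e = A_n). φR_n = 0.75 × 450 × 1326 = 447.5 kN.
Tension yield (gross): A_g = 279×6 = 1674 mm². φR_n = 0.90 × 345 × 1674 = 519.8 kN.
Block shear: shear path 2×[44+1×93] = 2×137 mm, A_gv = 1644, A_nv = 2×(137 − 1.5×29)×6 = 1122 mm²; tension across gage: (94 − 1×29)×6 = 390 mm². R_n = min(0.6×450×1122, 0.6×345×1644) + 1.0×450×390 = min(302.94, 340.31) + 175.5 = 478.44 kN. φR_n = 0.75 × 478.44 = 358.8 kN.
Governing: min(636.5, 381.5, 447.5, 519.8, 358.8) = 358.8 kN → block shear.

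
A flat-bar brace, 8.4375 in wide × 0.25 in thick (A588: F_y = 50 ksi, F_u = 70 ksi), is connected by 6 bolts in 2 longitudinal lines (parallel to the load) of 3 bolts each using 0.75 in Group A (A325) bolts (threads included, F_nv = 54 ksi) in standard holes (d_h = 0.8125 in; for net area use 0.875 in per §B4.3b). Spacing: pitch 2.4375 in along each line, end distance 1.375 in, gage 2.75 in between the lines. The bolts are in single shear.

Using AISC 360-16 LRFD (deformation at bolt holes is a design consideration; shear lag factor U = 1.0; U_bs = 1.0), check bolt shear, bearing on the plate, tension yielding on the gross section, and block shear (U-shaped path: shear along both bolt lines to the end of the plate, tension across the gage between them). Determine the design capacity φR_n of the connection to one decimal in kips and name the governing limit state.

Bolt shear: A_b = π(0.75)²/4 = 0.44179 in². φR_n = 0.75 × 54 × 0.44179 × 6 × 1 = 107.4 kips.
Bearing (0.25 in plate, F_u = 70 ksi): end bolts L_c = 1.375 − 0.8125/2 = 0.96875, R_n = min(1.2×0.96875×0.25×70, 2.4×0.75×0.25×70) = 20.344 kips/bolt; interior L_c = 2.4375 − 0.8125 = 1.625, R_n = 31.5 kips/bolt. φR_n = 0.75 × (2×20.344 + 4×31.5) = 125.0 kips.
Tension yield (gross): A_g = 8.4375×0.25 = 2.1094 in². φR_n = 0.90 × 50 × 2.1094 = 94.9 kips.
Block shear: shear path 2×[1.375+2×2.4375] = 2×6.25 in, A_gv = 3.125, A_nv = 2×(6.25 − 2.5×0.875)×0.25 = 2.0313 in²; tension across gage: (2.75 − 1×0.875)×0.25 = 0.46875 in². R_n = min(0.6×70×2.0313, 0.6×50×3.125) + 1.0×70×0.46875 = min(85.315, 93.75) + 32.813 = 118.13 kips. φR_n = 0.75 × 118.13 = 88.6 kips.
Governing: min(107.4, 125.0, 94.9, 88.6) = 88.6 kips → block shear.

88.6 kips (block shear governs)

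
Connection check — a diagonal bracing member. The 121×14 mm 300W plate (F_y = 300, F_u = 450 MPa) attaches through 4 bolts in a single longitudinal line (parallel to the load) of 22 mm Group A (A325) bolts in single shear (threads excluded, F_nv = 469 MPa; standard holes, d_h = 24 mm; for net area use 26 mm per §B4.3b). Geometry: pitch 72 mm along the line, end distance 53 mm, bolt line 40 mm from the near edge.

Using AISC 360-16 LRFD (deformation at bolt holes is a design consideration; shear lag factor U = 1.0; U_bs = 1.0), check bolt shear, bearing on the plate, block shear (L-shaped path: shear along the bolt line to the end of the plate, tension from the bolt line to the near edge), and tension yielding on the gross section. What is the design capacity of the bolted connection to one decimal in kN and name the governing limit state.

457.4 kN (gross-section yield governs)

Bolt shear: A_b = π(22)²/4 = 380.13 mm². φR_n = 0.75 × 469 × 380.13 × 4 × 1 = 534.8 kN.
Bearing (14 mm plate, F_u = 450 MPa): end bolts L_c = 53 − 24/2 = 41, R_n = min(1.2×41×14×450, 2.4×22×14×450) = 309.96 kN/bolt; interior L_c = 72 − 24 = 48, R_n = 332.64 kN/bolt. φR_n = 0.75 × (1×309.96 + 3×332.64) = 980.9 kN.
Block shear: shear path 1×[53+3×72] = 1×269 mm, A_gv = 3766, A_nv = 1×(269 − 3.5×26)×14 = 2492 mm²; tension to near edge: (40 − 0.5×26)×14 = 378 mm². R_n = min(0.6×450×2492, 0.6×300×3766) + 1.0×450×378 = min(672.84, 677.88) + 170.1 = 842.94 kN. φR_n = 0.75 × 842.94 = 632.2 kN.
Tension yield (gross): A_g = 121×14 = 1694 mm². φR_n = 0.90 × 300 × 1694 = 457.4 kN.
Governing: min(534.8, 980.9, 632.2, 457.4) = 457.4 kN → gross-section yield.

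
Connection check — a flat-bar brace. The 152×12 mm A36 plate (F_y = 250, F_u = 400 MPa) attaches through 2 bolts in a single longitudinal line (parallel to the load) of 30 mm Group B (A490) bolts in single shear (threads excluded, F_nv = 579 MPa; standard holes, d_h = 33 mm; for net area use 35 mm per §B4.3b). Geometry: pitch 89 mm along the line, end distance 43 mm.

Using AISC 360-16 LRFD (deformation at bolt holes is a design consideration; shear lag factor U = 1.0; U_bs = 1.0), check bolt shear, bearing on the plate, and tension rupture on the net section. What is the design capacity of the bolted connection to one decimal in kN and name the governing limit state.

356.4 kN (bearing governs)

Bolt shear: A_b = π(30)²/4 = 706.86 mm². φR_n = 0.75 × 579 × 706.86 × 2 × 1 = 613.9 kN.
Bearing (12 mm plate, F_u = 400 MPa): end bolts L_c = 43 − 33/2 = 26.5, R_n = min(1.2×26.5×12×400, 2.4×30×12×400) = 152.64 kN/bolt; interior L_c = 89 − 33 = 56, R_n = 322.56 kN/bolt. φR_n = 0.75 × (1×152.64 + 1×322.56) = 356.4 kN.
Tension rupture (net): A_n = (152 − 1×35)×12 = 1404 mm² (U = 1.0, A_e = A_n). φR_n = 0.75 × 400 × 1404 = 421.2 kN.
Governing: min(613.9, 356.4, 421.2) = 356.4 kN → bearing.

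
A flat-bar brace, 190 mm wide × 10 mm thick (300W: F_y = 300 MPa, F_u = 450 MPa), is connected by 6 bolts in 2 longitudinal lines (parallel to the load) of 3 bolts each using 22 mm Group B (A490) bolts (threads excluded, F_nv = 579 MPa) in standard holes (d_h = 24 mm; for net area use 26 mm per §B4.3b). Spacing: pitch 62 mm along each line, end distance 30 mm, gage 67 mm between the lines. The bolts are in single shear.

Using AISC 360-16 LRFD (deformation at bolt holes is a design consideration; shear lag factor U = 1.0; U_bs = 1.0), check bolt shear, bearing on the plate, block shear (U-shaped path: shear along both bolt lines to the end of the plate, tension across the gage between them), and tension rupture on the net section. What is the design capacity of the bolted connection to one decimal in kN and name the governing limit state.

Bolt shear: A_b = π(22)²/4 = 380.13 mm². φR_n = 0.75 × 579 × 380.13 × 6 × 1 = 990.4 kN.
Bearing (10 mm plate, F_u = 450 MPa): end bolts L_c = 30 − 24/2 = 18, R_n = min(1.2×18×10×450, 2.4×22×10×450) = 97.2 kN/bolt; interior L_c = 62 − 24 = 38, R_n = 205.2 kN/bolt. φR_n = 0.75 × (2×97.2 + 4×205.2) = 761.4 kN.
Block shear: shear path 2×[30+2×62] = 2×154 mm, A_gv = 3080, A_nv = 2×(154 − 2.5×26)×10 = 1780 mm²; tension across gage: (67 − 1×26)×10 = 410 mm². R_n = min(0.6×450×1780, 0.6×300×3080) + 1.0×450×410 = min(480.6, 554.4) + 184.5 = 665.1 kN. φR_n = 0.75 × 665.1 = 498.8 kN.
Tension rupture (net): A_n = (190 − 2×26)×10 = 1380 mm² (U = 1.0, A_e = A_n). φR_n = 0.75 × 450 × 1380 = 465.8 kN.
Governing: min(990.4, 761.4, 498.8, 465.8) = 465.8 kN → net-section rupture.

465.8 kN (net-section rupture governs)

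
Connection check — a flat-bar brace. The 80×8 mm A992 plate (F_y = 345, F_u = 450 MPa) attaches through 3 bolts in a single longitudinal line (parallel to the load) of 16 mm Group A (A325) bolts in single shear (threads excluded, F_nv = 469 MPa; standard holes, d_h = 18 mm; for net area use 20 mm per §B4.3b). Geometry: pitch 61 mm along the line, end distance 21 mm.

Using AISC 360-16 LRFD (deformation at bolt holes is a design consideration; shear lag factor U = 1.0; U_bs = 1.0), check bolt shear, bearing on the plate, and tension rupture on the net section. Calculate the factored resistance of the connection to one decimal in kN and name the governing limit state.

162.0 kN (net-section rupture governs)

Bolt shear: A_b = π(16)²/4 = 201.06 mm². φR_n = 0.75 × 469 × 201.06 × 3 × 1 = 212.2 kN.
Bearing (8 mm plate, F_u = 450 MPa): end bolts L_c = 21 − 18/2 = 12, R_n = min(1.2×12×8×450, 2.4×16×8×450) = 51.84 kN/bolt; interior L_c = 61 − 18 = 43, R_n = 138.24 kN/bolt. φR_n = 0.75 × (1×51.84 + 2×138.24) = 246.2 kN.
Tension rupture (net): A_n = (80 − 1×20)×8 = 480 mm² (U = 1.0, A_e = A_n). φR_n = 0.75 × 450 × 480 = 162.0 kN.
Governing: min(212.2, 246.2, 162.0) = 162.0 kN → net-section rupture.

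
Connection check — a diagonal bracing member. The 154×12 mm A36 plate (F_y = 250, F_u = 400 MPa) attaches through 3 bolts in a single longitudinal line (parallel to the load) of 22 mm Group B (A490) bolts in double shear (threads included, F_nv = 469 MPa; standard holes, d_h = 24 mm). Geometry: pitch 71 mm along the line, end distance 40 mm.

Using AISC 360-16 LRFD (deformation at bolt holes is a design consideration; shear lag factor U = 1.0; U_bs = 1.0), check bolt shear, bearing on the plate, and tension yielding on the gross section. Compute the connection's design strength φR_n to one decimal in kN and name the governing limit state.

Bolt shear: A_b = π(22)²/4 = 380.13 mm². φR_n = 0.75 × 469 × 380.13 × 3 × 2 = 802.3 kN.
Bearing (12 mm plate, F_u = 400 MPa): end bolts L_c = 40 − 24/2 = 28, R_n = min(1.2×28×12×400, 2.4×22×12×400) = 161.28 kN/bolt; interior L_c = 71 − 24 = 47, R_n = 253.44 kN/bolt. φR_n = 0.75 × (1×161.28 + 2×253.44) = 501.1 kN.
Tension yield (gross): A_g = 154×12 = 1848 mm². φR_n = 0.90 × 250 × 1848 = 415.8 kN.
Governing: min(802.3, 501.1, 415.8) = 415.8 kN → gross-section yield.

415.8 kN (gross-section yield governs)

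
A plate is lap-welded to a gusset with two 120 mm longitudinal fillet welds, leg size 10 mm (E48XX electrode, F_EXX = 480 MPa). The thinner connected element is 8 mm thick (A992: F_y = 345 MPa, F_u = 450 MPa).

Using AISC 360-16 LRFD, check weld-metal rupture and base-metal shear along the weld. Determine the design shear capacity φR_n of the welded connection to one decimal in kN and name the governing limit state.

366.5 kN (weld metal governs)

Weld metal: throat = 0.707×10 = 7.07 mm, L = 2×120 = 240 mm. φR_n = 0.75 × 0.6 × 480 × 7.07 × 240 = 366.5 kN.
Base metal shear (8 mm plate): yield φR_n = 1.0×0.6×345×8×240 = 397.4 kN; rupture φR_n = 0.75×0.6×450×8×240 = 388.8 kN; take 388.8 kN (rupture).
Governing: min(366.5, 388.8) = 366.5 kN → weld metal.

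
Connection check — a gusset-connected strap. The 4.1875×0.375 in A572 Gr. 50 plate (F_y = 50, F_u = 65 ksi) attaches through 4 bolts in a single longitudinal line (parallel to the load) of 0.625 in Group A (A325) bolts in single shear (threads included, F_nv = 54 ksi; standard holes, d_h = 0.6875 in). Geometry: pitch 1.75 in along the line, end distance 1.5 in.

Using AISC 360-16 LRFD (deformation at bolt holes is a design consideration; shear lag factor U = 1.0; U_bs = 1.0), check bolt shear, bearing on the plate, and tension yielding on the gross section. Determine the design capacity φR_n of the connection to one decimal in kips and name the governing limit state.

49.7 kips (bolt shear governs)

Bolt shear: A_b = π(0.625)²/4 = 0.3068 in². φR_n = 0.75 × 54 × 0.3068 × 4 × 1 = 49.7 kips.
Bearing (0.375 in plate, F_u = 65 ksi): end bolts L_c = 1.5 − 0.6875/2 = 1.15625, R_n = min(1.2×1.15625×0.375×65, 2.4×0.625×0.375×65) = 33.82 kips/bolt; interior L_c = 1.75 − 0.6875 = 1.0625, R_n = 31.078 kips/bolt. φR_n = 0.75 × (1×33.82 + 3×31.078) = 95.3 kips.
Tension yield (gross): A_g = 4.1875×0.375 = 1.5703 in². φR_n = 0.90 × 50 × 1.5703 = 70.7 kips.
Governing: min(49.7, 95.3, 70.7) = 49.7 kips → bolt shear.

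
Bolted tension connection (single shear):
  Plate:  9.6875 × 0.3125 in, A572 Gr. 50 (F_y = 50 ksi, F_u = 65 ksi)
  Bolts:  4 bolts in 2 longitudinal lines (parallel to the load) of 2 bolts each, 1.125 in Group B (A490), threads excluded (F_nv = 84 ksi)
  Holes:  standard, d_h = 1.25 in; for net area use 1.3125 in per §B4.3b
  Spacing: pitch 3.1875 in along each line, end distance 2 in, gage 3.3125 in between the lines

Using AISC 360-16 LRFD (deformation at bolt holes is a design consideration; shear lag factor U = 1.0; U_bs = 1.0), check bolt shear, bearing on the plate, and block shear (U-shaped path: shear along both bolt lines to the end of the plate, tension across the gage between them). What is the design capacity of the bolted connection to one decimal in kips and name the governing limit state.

89.3 kips (block shear governs)

Bolt shear: A_b = π(1.125)²/4 = 0.99402 in². φR_n = 0.75 × 84 × 0.99402 × 4 × 1 = 250.5 kips.
Bearing (0.3125 in plate, F_u = 65 ksi): end bolts L_c = 2 − 1.25/2 = 1.375, R_n = min(1.2×1.375×0.3125×65, 2.4×1.125×0.3125×65) = 33.516 kips/bolt; interior L_c = 3.1875 − 1.25 = 1.9375, R_n = 47.227 kips/bolt. φR_n = 0.75 × (2×33.516 + 2×47.227) = 121.1 kips.
Block shear: shear path 2×[2+1×3.1875] = 2×5.1875 in, A_gv = 3.2422, A_nv = 2×(5.1875 − 1.5×1.3125)×0.3125 = 2.0117 in²; tension across gage: (3.3125 − 1×1.3125)×0.3125 = 0.625 in². R_n = min(0.6×65×2.0117, 0.6×50×3.2422) + 1.0×65×0.625 = min(78.456, 97.266) + 40.625 = 119.08 kips. φR_n = 0.75 × 119.08 = 89.3 kips.
Governing: min(250.5, 121.1, 89.3) = 89.3 kips → block shear.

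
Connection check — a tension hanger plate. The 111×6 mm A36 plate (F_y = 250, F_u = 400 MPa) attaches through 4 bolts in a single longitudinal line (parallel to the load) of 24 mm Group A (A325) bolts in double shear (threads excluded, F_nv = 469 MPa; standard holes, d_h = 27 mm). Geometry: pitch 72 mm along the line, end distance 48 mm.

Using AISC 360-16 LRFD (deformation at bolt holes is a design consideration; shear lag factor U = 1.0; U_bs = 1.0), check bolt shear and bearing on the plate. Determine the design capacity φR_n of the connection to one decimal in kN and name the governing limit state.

366.1 kN (bearing governs)

Bolt shear: A_b = π(24)²/4 = 452.39 mm². φR_n = 0.75 × 469 × 452.39 × 4 × 2 = 1273.0 kN.
Bearing (6 mm plate, F_u = 400 MPa): end bolts L_c = 48 − 27/2 = 34.5, R_n = min(1.2×34.5×6×400, 2.4×24×6×400) = 99.36 kN/bolt; interior L_c = 72 − 27 = 45, R_n = 129.6 kN/bolt. φR_n = 0.75 × (1×99.36 + 3×129.6) = 366.1 kN.
Governing: min(1273.0, 366.1) = 366.1 kN → bearing.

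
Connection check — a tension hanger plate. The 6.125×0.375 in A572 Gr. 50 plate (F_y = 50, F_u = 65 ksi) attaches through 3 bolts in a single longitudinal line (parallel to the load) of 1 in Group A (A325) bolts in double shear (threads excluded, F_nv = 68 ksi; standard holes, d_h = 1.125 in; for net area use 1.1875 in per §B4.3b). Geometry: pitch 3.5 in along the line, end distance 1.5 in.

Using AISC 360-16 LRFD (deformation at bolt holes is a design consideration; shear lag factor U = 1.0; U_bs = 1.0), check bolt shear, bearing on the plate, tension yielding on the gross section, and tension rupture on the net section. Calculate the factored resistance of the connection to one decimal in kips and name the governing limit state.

90.3 kips (net-section rupture governs)

Bolt shear: A_b = π(1)²/4 = 0.7854 in². φR_n = 0.75 × 68 × 0.7854 × 3 × 2 = 240.3 kips.
Bearing (0.375 in plate, F_u = 65 ksi): end bolts L_c = 1.5 − 1.125/2 = 0.9375, R_n = min(1.2×0.9375×0.375×65, 2.4×1×0.375×65) = 27.422 kips/bolt; interior L_c = 3.5 − 1.125 = 2.375, R_n = 58.5 kips/bolt. φR_n = 0.75 × (1×27.422 + 2×58.5) = 108.3 kips.
Tension yield (gross): A_g = 6.125×0.375 = 2.2969 in². φR_n = 0.90 × 50 × 2.2969 = 103.4 kips.
Tension rupture (net): A_n = (6.125 − 1×1.1875)×0.375 = 1.8516 in² (U = 1.0, A_e = A_n). φR_n = 0.75 × 65 × 1.8516 = 90.3 kips.
Governing: min(240.3, 108.3, 103.4, 90.3) = 90.3 kips → net-section rupture.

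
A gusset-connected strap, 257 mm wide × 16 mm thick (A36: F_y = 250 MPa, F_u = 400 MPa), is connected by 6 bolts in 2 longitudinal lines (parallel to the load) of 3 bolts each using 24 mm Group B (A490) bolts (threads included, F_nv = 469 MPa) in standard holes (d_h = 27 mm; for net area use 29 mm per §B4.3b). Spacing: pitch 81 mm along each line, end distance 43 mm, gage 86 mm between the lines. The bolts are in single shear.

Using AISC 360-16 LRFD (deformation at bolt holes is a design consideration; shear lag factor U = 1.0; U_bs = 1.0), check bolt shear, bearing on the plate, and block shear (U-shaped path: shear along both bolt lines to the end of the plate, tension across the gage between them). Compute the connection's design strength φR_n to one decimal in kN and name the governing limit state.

Bolt shear: A_b = π(24)²/4 = 452.39 mm². φR_n = 0.75 × 469 × 452.39 × 6 × 1 = 954.8 kN.
Bearing (16 mm plate, F_u = 400 MPa): end bolts L_c = 43 − 27/2 = 29.5, R_n = min(1.2×29.5×16×400, 2.4×24×16×400) = 226.56 kN/bolt; interior L_c = 81 − 27 = 54, R_n = 368.64 kN/bolt. φR_n = 0.75 × (2×226.56 + 4×368.64) = 1445.8 kN.
Block shear: shear path 2×[43+2×81] = 2×205 mm, A_gv = 6560, A_nv = 2×(205 − 2.5×29)×16 = 4240 mm²; tension across gage: (86 − 1×29)×16 = 912 mm². R_n = min(0.6×400×4240, 0.6×250×6560) + 1.0×400×912 = min(1017.6, 984) + 364.8 = 1348.8 kN. φR_n = 0.75 × 1348.8 = 1011.6 kN.
Governing: min(954.8, 1445.8, 1011.6) = 954.8 kN → bolt shear.

954.8 kN (bolt shear governs)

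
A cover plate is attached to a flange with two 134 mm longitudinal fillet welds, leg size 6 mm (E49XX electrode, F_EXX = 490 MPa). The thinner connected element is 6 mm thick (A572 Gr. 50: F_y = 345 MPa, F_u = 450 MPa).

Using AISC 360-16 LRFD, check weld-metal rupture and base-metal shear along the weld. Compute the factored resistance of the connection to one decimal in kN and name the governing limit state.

Weld metal: throat = 0.707×6 = 4.242 mm, L = 2×134 = 268 mm. φR_n = 0.75 × 0.6 × 490 × 4.242 × 268 = 250.7 kN.
Base metal shear (6 mm plate): yield φR_n = 1.0×0.6×345×6×268 = 332.9 kN; rupture φR_n = 0.75×0.6×450×6×268 = 325.6 kN; take 325.6 kN (rupture).
Governing: min(250.7, 325.6) = 250.7 kN → weld metal.

250.7 kN (weld metal governs)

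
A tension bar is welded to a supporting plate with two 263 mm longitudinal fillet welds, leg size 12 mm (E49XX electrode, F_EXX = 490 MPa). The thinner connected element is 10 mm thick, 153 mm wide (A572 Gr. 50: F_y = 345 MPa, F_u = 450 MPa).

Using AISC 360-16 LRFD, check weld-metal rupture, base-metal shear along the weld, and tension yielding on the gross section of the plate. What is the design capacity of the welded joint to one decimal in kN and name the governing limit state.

Weld metal: throat = 0.707×12 = 8.484 mm, L = 2×263 = 526 mm. φR_n = 0.75 × 0.6 × 490 × 8.484 × 526 = 984.0 kN.
Base metal shear (10 mm plate): yield φR_n = 1.0×0.6×345×10×526 = 1088.8 kN; rupture φR_n = 0.75×0.6×450×10×526 = 1065.2 kN; take 1065.2 kN (rupture).
Tension yield (gross): A_g = 153×10 = 1530 mm². φR_n = 0.90 × 345 × 1530 = 475.1 kN.
Governing: min(984.0, 1065.2, 475.1) = 475.1 kN → gross-section yield.

475.1 kN (gross-section yield governs)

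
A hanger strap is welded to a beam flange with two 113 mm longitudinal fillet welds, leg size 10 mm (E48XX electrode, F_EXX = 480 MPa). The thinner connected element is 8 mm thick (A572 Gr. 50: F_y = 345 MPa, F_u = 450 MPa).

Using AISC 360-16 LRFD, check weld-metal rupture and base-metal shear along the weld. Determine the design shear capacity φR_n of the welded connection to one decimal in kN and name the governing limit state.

Weld metal: throat = 0.707×10 = 7.07 mm, L = 2×113 = 226 mm. φR_n = 0.75 × 0.6 × 480 × 7.07 × 226 = 345.1 kN.
Base metal shear (8 mm plate): yield φR_n = 1.0×0.6×345×8×226 = 374.3 kN; rupture φR_n = 0.75×0.6×450×8×226 = 366.1 kN; take 366.1 kN (rupture).
Governing: min(345.1, 366.1) = 345.1 kN → weld metal.

345.1 kN (weld metal governs)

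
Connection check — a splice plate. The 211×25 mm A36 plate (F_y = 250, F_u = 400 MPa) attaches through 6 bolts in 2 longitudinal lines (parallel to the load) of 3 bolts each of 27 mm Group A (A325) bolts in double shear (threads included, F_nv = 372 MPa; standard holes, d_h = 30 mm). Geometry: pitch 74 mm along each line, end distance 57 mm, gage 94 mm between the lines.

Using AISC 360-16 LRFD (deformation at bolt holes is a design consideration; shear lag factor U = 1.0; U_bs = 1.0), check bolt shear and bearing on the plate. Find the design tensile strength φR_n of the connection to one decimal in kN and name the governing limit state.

1916.9 kN (bolt shear governs)

Bolt shear: A_b = π(27)²/4 = 572.56 mm². φR_n = 0.75 × 372 × 572.56 × 6 × 2 = 1916.9 kN.
Bearing (25 mm plate, F_u = 400 MPa): end bolts L_c = 57 − 30/2 = 42, R_n = min(1.2×42×25×400, 2.4×27×25×400) = 504 kN/bolt; interior L_c = 74 − 30 = 44, R_n = 528 kN/bolt. φR_n = 0.75 × (2×504 + 4×528) = 2340.0 kN.
Governing: min(1916.9, 2340.0) = 1916.9 kN → bolt shear.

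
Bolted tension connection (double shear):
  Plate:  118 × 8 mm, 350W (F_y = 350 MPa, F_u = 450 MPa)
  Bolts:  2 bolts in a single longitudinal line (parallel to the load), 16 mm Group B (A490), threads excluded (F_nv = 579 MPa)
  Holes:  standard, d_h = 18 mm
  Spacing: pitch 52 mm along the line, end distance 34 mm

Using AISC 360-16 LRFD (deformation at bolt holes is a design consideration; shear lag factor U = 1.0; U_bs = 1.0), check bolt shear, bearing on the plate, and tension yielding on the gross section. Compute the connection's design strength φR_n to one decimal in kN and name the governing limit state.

Bolt shear: A_b = π(16)²/4 = 201.06 mm². φR_n = 0.75 × 579 × 201.06 × 2 × 2 = 349.2 kN.
Bearing (8 mm plate, F_u = 450 MPa): end bolts L_c = 34 − 18/2 = 25, R_n = min(1.2×25×8×450, 2.4×16×8×450) = 108 kN/bolt; interior L_c = 52 − 18 = 34, R_n = 138.24 kN/bolt. φR_n = 0.75 × (1×108 + 1×138.24) = 184.7 kN.
Tension yield (gross): A_g = 118×8 = 944 mm². φR_n = 0.90 × 350 × 944 = 297.4 kN.
Governing: min(349.2, 184.7, 297.4) = 184.7 kN → bearing.

184.7 kN (bearing governs)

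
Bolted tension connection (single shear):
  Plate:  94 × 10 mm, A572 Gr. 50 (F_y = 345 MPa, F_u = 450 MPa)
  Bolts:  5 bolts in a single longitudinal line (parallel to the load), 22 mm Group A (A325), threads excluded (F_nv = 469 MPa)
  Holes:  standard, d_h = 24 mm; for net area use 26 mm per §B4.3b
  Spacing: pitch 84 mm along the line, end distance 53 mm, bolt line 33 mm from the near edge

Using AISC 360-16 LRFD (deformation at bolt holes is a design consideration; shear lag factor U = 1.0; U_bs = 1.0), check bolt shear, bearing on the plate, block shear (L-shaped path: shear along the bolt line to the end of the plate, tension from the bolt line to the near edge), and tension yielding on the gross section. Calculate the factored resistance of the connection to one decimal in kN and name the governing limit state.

291.9 kN (gross-section yield governs)

Bolt shear: A_b = π(22)²/4 = 380.13 mm². φR_n = 0.75 × 469 × 380.13 × 5 × 1 = 668.6 kN.
Bearing (10 mm plate, F_u = 450 MPa): end bolts L_c = 53 − 24/2 = 41, R_n = min(1.2×41×10×450, 2.4×22×10×450) = 221.4 kN/bolt; interior L_c = 84 − 24 = 60, R_n = 237.6 kN/bolt. φR_n = 0.75 × (1×221.4 + 4×237.6) = 878.9 kN.
Block shear: shear path 1×[53+4×84] = 1×389 mm, A_gv = 3890, A_nv = 1×(389 − 4.5×26)×10 = 2720 mm²; tension to near edge: (33 − 0.5×26)×10 = 200 mm². R_n = min(0.6×450×2720, 0.6×345×3890) + 1.0×450×200 = min(734.4, 805.23) + 90 = 824.4 kN. φR_n = 0.75 × 824.4 = 618.3 kN.
Tension yield (gross): A_g = 94×10 = 940 mm². φR_n = 0.90 × 345 × 940 = 291.9 kN.
Governing: min(668.6, 878.9, 618.3, 291.9) = 291.9 kN → gross-section yield.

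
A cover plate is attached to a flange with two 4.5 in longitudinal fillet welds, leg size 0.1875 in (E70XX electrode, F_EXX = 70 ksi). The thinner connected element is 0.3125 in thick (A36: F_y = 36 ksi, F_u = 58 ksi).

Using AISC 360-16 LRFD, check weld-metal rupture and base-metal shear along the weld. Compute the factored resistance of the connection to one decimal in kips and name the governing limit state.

Weld metal: throat = 0.707×0.1875 = 0.13256 in, L = 2×4.5 = 9 in. φR_n = 0.75 × 0.6 × 70 × 0.13256 × 9 = 37.6 kips.
Base metal shear (0.3125 in plate): yield φR_n = 1.0×0.6×36×0.3125×9 = 60.8 kips; rupture φR_n = 0.75×0.6×58×0.3125×9 = 73.4 kips; take 60.8 kips (yield).
Governing: min(37.6, 60.8) = 37.6 kips → weld metal.

37.6 kips (weld metal governs)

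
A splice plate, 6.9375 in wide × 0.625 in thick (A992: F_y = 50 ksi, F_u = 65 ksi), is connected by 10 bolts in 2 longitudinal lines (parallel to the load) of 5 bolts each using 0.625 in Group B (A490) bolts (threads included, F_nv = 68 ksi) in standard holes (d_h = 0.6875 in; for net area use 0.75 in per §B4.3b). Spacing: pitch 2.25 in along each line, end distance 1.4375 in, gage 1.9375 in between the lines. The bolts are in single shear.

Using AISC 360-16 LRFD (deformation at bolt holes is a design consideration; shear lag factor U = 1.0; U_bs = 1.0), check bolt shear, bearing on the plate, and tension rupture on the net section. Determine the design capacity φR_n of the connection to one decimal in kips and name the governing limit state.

156.5 kips (bolt shear governs)

Bolt shear: A_b = π(0.625)²/4 = 0.3068 in². φR_n = 0.75 × 68 × 0.3068 × 10 × 1 = 156.5 kips.
Bearing (0.625 in plate, F_u = 65 ksi): end bolts L_c = 1.4375 − 0.6875/2 = 1.09375, R_n = min(1.2×1.09375×0.625×65, 2.4×0.625×0.625×65) = 53.32 kips/bolt; interior L_c = 2.25 − 0.6875 = 1.5625, R_n = 60.938 kips/bolt. φR_n = 0.75 × (2×53.32 + 8×60.938) = 445.6 kips.
Tension rupture (net): A_n = (6.9375 − 2×0.75)×0.625 = 3.3984 in² (U = 1.0, A_e = A_n). φR_n = 0.75 × 65 × 3.3984 = 165.7 kips.
Governing: min(156.5, 445.6, 165.7) = 156.5 kips → bolt shear.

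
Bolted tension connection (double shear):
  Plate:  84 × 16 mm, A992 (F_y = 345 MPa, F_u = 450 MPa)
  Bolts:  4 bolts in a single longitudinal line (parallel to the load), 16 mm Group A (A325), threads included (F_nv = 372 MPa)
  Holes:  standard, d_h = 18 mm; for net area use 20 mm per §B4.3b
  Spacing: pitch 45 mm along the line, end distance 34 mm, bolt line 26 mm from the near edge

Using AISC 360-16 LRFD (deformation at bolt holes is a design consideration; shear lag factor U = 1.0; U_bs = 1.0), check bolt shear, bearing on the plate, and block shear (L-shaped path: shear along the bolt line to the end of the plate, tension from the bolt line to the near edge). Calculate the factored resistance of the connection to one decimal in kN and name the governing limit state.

407.2 kN (block shear governs)

Bolt shear: A_b = π(16)²/4 = 201.06 mm². φR_n = 0.75 × 372 × 201.06 × 4 × 2 = 448.8 kN.
Bearing (16 mm plate, F_u = 450 MPa): end bolts L_c = 34 − 18/2 = 25, R_n = min(1.2×25×16×450, 2.4×16×16×450) = 216 kN/bolt; interior L_c = 45 − 18 = 27, R_n = 233.28 kN/bolt. φR_n = 0.75 × (1×216 + 3×233.28) = 686.9 kN.
Block shear: shear path 1×[34+3×45] = 1×169 mm, A_gv = 2704, A_nv = 1×(169 − 3.5×20)×16 = 1584 mm²; tension to near edge: (26 − 0.5×20)×16 = 256 mm². R_n = min(0.6×450×1584, 0.6×345×2704) + 1.0×450×256 = min(427.68, 559.73) + 115.2 = 542.88 kN. φR_n = 0.75 × 542.88 = 407.2 kN.
Governing: min(448.8, 686.9, 407.2) = 407.2 kN → block shear.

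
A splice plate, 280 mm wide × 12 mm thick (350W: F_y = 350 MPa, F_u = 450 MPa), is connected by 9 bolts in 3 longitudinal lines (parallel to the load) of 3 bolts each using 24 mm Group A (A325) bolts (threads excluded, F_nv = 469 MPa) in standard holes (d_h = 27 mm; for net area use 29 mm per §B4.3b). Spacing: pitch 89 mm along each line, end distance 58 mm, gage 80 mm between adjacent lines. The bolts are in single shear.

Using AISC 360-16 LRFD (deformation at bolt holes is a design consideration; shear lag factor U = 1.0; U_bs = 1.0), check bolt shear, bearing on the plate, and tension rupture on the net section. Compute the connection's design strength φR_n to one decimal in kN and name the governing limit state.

Bolt shear: A_b = π(24)²/4 = 452.39 mm². φR_n = 0.75 × 469 × 452.39 × 9 × 1 = 1432.2 kN.
Bearing (12 mm plate, F_u = 450 MPa): end bolts L_c = 58 − 27/2 = 44.5, R_n = min(1.2×44.5×12×450, 2.4×24×12×450) = 288.36 kN/bolt; interior L_c = 89 − 27 = 62, R_n = 311.04 kN/bolt. φR_n = 0.75 × (3×288.36 + 6×311.04) = 2048.5 kN.
Tension rupture (net): A_n = (280 − 3×29)×12 = 2316 mm² (U = 1.0, A_e = A_n). φR_n = 0.75 × 450 × 2316 = 781.7 kN.
Governing: min(1432.2, 2048.5, 781.7) = 781.7 kN → net-section rupture.

781.7 kN (net-section rupture governs)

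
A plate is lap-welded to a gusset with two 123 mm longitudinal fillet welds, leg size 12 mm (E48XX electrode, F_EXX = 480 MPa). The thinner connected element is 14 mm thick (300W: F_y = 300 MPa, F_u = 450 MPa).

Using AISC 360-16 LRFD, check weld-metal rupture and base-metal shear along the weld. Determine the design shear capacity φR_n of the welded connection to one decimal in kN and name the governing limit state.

450.8 kN (weld metal governs)

Weld metal: throat = 0.707×12 = 8.484 mm, L = 2×123 = 246 mm. φR_n = 0.75 × 0.6 × 480 × 8.484 × 246 = 450.8 kN.
Base metal shear (14 mm plate): yield φR_n = 1.0×0.6×300×14×246 = 619.9 kN; rupture φR_n = 0.75×0.6×450×14×246 = 697.4 kN; take 619.9 kN (yield).
Governing: min(450.8, 619.9) = 450.8 kN → weld metal.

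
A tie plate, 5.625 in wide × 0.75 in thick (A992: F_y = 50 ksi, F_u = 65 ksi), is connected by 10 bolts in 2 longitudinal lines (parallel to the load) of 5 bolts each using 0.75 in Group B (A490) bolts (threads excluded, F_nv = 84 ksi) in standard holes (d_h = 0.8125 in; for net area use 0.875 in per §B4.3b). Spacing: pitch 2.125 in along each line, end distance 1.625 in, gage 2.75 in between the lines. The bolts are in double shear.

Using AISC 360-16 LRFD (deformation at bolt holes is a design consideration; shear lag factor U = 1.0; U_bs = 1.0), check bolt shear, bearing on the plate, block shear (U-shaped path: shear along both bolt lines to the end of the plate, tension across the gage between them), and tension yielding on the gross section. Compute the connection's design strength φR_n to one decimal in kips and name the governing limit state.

Bolt shear: A_b = π(0.75)²/4 = 0.44179 in². φR_n = 0.75 × 84 × 0.44179 × 10 × 2 = 556.7 kips.
Bearing (0.75 in plate, F_u = 65 ksi): end bolts L_c = 1.625 − 0.8125/2 = 1.21875, R_n = min(1.2×1.21875×0.75×65, 2.4×0.75×0.75×65) = 71.297 kips/bolt; interior L_c = 2.125 − 0.8125 = 1.3125, R_n = 76.781 kips/bolt. φR_n = 0.75 × (2×71.297 + 8×76.781) = 567.6 kips.
Block shear: shear path 2×[1.625+4×2.125] = 2×10.125 in, A_gv = 15.188, A_nv = 2×(10.125 − 4.5×0.875)×0.75 = 9.2813 in²; tension across gage: (2.75 − 1×0.875)×0.75 = 1.4063 in². R_n = min(0.6×65×9.2813, 0.6×50×15.188) + 1.0×65×1.4063 = min(361.97, 455.64) + 91.41 = 453.38 kips. φR_n = 0.75 × 453.38 = 340.0 kips.
Tension yield (gross): A_g = 5.625×0.75 = 4.2188 in². φR_n = 0.90 × 50 × 4.2188 = 189.8 kips.
Governing: min(556.7, 567.6, 340.0, 189.8) = 189.8 kips → gross-section yield.

189.8 kips (gross-section yield governs)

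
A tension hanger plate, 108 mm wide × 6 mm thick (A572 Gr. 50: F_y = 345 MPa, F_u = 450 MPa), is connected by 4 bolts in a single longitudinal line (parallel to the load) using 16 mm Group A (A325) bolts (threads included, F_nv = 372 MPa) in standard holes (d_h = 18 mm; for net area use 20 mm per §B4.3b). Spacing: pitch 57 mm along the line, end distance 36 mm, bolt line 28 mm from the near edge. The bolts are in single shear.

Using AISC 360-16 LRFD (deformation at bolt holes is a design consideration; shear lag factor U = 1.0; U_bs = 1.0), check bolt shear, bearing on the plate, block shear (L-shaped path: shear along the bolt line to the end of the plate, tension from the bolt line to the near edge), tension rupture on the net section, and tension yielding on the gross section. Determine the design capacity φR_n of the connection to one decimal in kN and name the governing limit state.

178.2 kN (net-section rupture governs)

Bolt shear: A_b = π(16)²/4 = 201.06 mm². φR_n = 0.75 × 372 × 201.06 × 4 × 1 = 224.4 kN.
Bearing (6 mm plate, F_u = 450 MPa): end bolts L_c = 36 − 18/2 = 27, R_n = min(1.2×27×6×450, 2.4×16×6×450) = 87.48 kN/bolt; interior L_c = 57 − 18 = 39, R_n = 103.68 kN/bolt. φR_n = 0.75 × (1×87.48 + 3×103.68) = 298.9 kN.
Block shear: shear path 1×[36+3×57] = 1×207 mm, A_gv = 1242, A_nv = 1×(207 − 3.5×20)×6 = 822 mm²; tension to near edge: (28 − 0.5×20)×6 = 108 mm². R_n = min(0.6×450×822, 0.6×345×1242) + 1.0×450×108 = min(221.94, 257.09) + 48.6 = 270.54 kN. φR_n = 0.75 × 270.54 = 202.9 kN.
Tension rupture (net): A_n = (108 − 1×20)×6 = 528 mm² (U = 1.0, A_e = A_n). φR_n = 0.75 × 450 × 528 = 178.2 kN.
Tension yield (gross): A_g = 108×6 = 648 mm². φR_n = 0.90 × 345 × 648 = 201.2 kN.
Governing: min(224.4, 298.9, 202.9, 178.2, 201.2) = 178.2 kN → net-section rupture.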